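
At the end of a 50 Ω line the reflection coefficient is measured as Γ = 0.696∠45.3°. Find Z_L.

Z_L = Z_0·(1 + Γ)/(1 − Γ) = 50·(1.49 + j0.495)/(0.51 − j0.495)

Z_L ≈ 51 + j97.9 Ω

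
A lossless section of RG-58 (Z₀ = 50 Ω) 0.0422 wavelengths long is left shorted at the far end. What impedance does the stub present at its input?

Z_in ≈ +j13.6 Ω

βl = 2π × 0.0422 = 15.2°
tan(βl) = 0.272
For a shorted stub, Z_in = jZ_0·tan(βl)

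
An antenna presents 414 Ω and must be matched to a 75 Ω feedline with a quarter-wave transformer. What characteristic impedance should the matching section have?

Z_qwt ≈ 176 Ω

Z_qwt = √(Z_0·R_L) = √(75 × 414) = √31050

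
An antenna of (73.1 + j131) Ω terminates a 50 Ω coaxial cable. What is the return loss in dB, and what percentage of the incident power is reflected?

RL ≈ 2.62 dB; 54.8% of incident power reflected

Γ = (23.1 + j131)/(123.1 + j131), |Γ| = 0.74
RL = −20·log₁₀(0.74) = 2.62 dB
P_refl/P_inc = |Γ|² = 0.548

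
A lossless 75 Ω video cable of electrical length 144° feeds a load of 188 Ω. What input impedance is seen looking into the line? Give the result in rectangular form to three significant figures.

tan(βl) = tan(144°) = -0.727
Z_in = Z_0·(Z_L + jZ_0·tanβl)/(Z_0 + jZ_L·tanβl)
     = 75·(188 − j54.5)/(75 − j137)

Z_in ≈ 66.5 + j66.7 Ω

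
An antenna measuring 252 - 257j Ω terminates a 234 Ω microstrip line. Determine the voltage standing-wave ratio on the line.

VSWR ≈ 2.76

Γ = (Z_L − Z_0)/(Z_L + Z_0) = (18 − j257)/(486 − j257)
|Γ| = 258/550 = 0.469
VSWR = (1 + |Γ|)/(1 − |Γ|) = 1.47/0.531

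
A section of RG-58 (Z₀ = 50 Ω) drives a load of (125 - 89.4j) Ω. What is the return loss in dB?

RL ≈ 4.53 dB

Γ = (75 − j89.4)/(175 − j89.4), |Γ| = 0.594
RL = −20·log₁₀|Γ| = −20·log₁₀(0.594)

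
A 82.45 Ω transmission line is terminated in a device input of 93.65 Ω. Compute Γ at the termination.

Γ = (Z_L − Z_0)/(Z_L + Z_0) = (93.65 − 82.45)/(93.65 + 82.45) = 11.2/176.1

Γ = 0.0636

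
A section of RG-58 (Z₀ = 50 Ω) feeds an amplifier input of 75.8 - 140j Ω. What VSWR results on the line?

VSWR ≈ 7.21

Γ = (Z_L − Z_0)/(Z_L + Z_0) = (25.8 − j140)/(125.8 − j140)
|Γ| = 142/188 = 0.756
VSWR = (1 + |Γ|)/(1 − |Γ|) = 1.76/0.244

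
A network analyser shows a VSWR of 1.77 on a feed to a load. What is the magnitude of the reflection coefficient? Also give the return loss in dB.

|Γ| = (S − 1)/(S + 1) = (1.77 − 1)/(1.77 + 1) = 0.77/2.77
RL = −20·log₁₀|Γ| = −20·log₁₀(0.278)

|Γ| ≈ 0.278; return loss ≈ 11.1 dB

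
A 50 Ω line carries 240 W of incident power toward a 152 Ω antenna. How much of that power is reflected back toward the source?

P_reflected ≈ 61.2 W

Γ = (152 − 50)/(152 + 50) = 0.505
|Γ|² = 0.255
P_refl = |Γ|²·P_inc = 61.2 W, P_del = (1 − |Γ|²)·P_inc = 179 W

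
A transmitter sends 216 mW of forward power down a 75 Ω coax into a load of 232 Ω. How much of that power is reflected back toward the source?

P_reflected ≈ 56.5 mW

Γ = (232 − 75)/(232 + 75) = 0.511
|Γ|² = 0.262
P_refl = |Γ|²·P_inc = 56.5 mW, P_del = (1 − |Γ|²)·P_inc = 160 mW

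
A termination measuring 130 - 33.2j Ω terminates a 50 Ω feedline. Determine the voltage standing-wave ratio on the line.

Γ = (Z_L − Z_0)/(Z_L + Z_0) = (80 − j33.2)/(180 − j33.2)
|Γ| = 86.6/183 = 0.473
VSWR = (1 + |Γ|)/(1 − |Γ|) = 1.47/0.527

VSWR ≈ 2.8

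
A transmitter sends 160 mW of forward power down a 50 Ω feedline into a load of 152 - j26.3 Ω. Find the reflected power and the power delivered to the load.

P_reflected ≈ 42.8 mW; P_delivered ≈ 117 mW

|Γ| = |(102 − j26.3)/(202 − j26.3)| = 0.517
|Γ|² = 0.267
P_refl = |Γ|²·P_inc = 42.8 mW, P_del = (1 − |Γ|²)·P_inc = 117 mW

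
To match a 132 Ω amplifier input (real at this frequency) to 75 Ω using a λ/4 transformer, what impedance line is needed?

Z_qwt ≈ 99.5 Ω

Z_qwt = √(Z_0·R_L) = √(75 × 132) = √9900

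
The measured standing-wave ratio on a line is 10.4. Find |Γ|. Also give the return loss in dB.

|Γ| ≈ 0.825; return loss ≈ 1.68 dB

|Γ| = (S − 1)/(S + 1) = (10.4 − 1)/(10.4 + 1) = 9.4/11.4
RL = −20·log₁₀|Γ| = −20·log₁₀(0.825)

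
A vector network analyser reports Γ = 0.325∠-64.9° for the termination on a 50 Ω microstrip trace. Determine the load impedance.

Z_L ≈ 53.9 − j35.5 Ω

Z_L = Z_0·(1 + Γ)/(1 − Γ) = 50·(1.14 − j0.294)/(0.862 + j0.294)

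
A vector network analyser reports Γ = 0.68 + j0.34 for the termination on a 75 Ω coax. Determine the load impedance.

Z_L = Z_0·(1 + Γ)/(1 − Γ) = 75·(1.68 + j0.34)/(0.32 − j0.34)

Z_L ≈ 145 + j234 Ω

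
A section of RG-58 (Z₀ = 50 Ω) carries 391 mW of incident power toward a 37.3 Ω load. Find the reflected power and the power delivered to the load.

P_reflected ≈ 8.27 mW; P_delivered ≈ 383 mW

Γ = (37.3 − 50)/(37.3 + 50) = -0.145
|Γ|² = 0.0212
P_refl = |Γ|²·P_inc = 8.27 mW, P_del = (1 − |Γ|²)·P_inc = 383 mW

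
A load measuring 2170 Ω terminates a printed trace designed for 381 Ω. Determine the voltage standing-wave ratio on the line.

VSWR ≈ 5.7

Γ = (2170 − 381)/(2170 + 381) = 0.701
VSWR = (1 + 0.701)/(1 − 0.701)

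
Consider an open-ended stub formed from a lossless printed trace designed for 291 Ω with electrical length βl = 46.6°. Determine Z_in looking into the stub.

tan(βl) = 1.06
For an open-ended stub, Z_in = −jZ_0·cot(βl) = −jZ_0/tan(βl)

Z_in ≈ −j275 Ω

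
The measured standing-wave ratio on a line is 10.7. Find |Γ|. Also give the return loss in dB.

|Γ| ≈ 0.829; return loss ≈ 1.63 dB

|Γ| = (S − 1)/(S + 1) = (10.7 − 1)/(10.7 + 1) = 9.7/11.7
RL = −20·log₁₀|Γ| = −20·log₁₀(0.829)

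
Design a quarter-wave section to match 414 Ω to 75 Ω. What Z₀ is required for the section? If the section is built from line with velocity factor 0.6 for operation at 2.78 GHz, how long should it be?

Z_qwt = √(Z_0·R_L) = √(75 × 414) = √31050
λ = 0.6·c/f = 0.0647 m, so l = λ/4 = 0.0162 m

Z_qwt ≈ 176 Ω; length ≈ 1.62 cm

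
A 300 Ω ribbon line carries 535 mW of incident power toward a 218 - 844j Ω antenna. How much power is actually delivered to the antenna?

|Γ| = |(-82 − j844)/(518 − j844)| = 0.856
|Γ|² = 0.733
P_refl = |Γ|²·P_inc = 392 mW, P_del = (1 − |Γ|²)·P_inc = 143 mW

P_delivered ≈ 143 mW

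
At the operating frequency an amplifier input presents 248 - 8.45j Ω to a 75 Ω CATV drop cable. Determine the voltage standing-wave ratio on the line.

VSWR ≈ 3.31

Γ = (Z_L − Z_0)/(Z_L + Z_0) = (173 − j8.45)/(323 − j8.45)
|Γ| = 173/323 = 0.536
VSWR = (1 + |Γ|)/(1 − |Γ|) = 1.54/0.464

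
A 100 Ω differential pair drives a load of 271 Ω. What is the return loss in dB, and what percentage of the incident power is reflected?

RL ≈ 6.73 dB; 21.2% of incident power reflected

Γ = (271 − 100)/(271 + 100) = 0.461
RL = −20·log₁₀(0.461) = 6.73 dB
P_refl/P_inc = |Γ|² = 0.212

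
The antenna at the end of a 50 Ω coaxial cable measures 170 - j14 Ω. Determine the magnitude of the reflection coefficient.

|Γ| ≈ 0.548

Γ = (Z_L − Z_0)/(Z_L + Z_0) = (120 − j14)/(220 − j14)
|Γ| = 121/220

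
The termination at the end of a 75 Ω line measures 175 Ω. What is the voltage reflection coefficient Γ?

Γ = 0.4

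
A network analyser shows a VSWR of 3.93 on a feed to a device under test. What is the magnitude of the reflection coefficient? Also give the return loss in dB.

|Γ| ≈ 0.594; return loss ≈ 4.52 dB

|Γ| = (S − 1)/(S + 1) = (3.93 − 1)/(3.93 + 1) = 2.93/4.93
RL = −20·log₁₀|Γ| = −20·log₁₀(0.594)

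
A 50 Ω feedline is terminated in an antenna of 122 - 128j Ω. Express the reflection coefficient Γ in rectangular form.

Γ ≈ 0.626 − j0.278

Γ = (Z_L − Z_0)/(Z_L + Z_0) = (72 − j128)/(172 − j128)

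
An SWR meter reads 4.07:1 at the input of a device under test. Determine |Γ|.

|Γ| ≈ 0.606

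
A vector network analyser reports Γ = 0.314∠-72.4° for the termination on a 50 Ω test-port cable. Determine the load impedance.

Z_L ≈ 49.6 − j32.9 Ω

Z_L = Z_0·(1 + Γ)/(1 − Γ) = 50·(1.09 − j0.299)/(0.905 + j0.299)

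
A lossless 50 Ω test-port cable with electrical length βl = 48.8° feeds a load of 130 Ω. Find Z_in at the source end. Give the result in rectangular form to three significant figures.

tan(βl) = tan(48.8°) = 1.14
Z_in = Z_0·(Z_L + jZ_0·tanβl)/(Z_0 + jZ_L·tanβl)
     = 50·(130 + j57.1)/(50 + j148)

Z_in ≈ 30.5 − j33.5 Ω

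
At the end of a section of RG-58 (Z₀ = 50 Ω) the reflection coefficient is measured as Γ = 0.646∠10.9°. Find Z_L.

Z_L = Z_0·(1 + Γ)/(1 − Γ) = 50·(1.63 + j0.122)/(0.366 − j0.122)

Z_L ≈ 196 + j82.2 Ω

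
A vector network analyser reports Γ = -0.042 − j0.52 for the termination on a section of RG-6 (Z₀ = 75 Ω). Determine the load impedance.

Z_L = Z_0·(1 + Γ)/(1 − Γ) = 75·(0.958 − j0.52)/(1.04 + j0.52)

Z_L ≈ 40.3 − j57.5 Ω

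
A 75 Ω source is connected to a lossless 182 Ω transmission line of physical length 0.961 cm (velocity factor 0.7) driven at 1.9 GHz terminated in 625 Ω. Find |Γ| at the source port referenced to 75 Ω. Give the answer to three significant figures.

λ = v/f = 0.7·c / 1.9 GHz = 0.111 m
βl = 2π·l/λ = 2π × 0.0869 = 31.3°
tan(βl) = 0.608
Z_in = Z_0·(Z_L + jZ_0·tanβl)/(Z_0 + jZ_L·tanβl) = 160 − j223 Ω
Γ_s = (Z_in − Z_s)/(Z_in + Z_s) = (84.7 − j223)/(235 − j223), |Γ_s| = 0.737

|Γ| ≈ 0.737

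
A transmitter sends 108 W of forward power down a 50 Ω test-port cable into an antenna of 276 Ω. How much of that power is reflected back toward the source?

P_reflected ≈ 51.9 W

Γ = (276 − 50)/(276 + 50) = 0.693
|Γ|² = 0.481
P_refl = |Γ|²·P_inc = 51.9 W, P_del = (1 − |Γ|²)·P_inc = 56.1 W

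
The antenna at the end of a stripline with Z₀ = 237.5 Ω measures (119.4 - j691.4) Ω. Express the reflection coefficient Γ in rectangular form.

Γ ≈ 0.72 − j0.542

Γ = (Z_L − Z_0)/(Z_L + Z_0) = (-118.1 − j691.4)/(356.9 − j691.4)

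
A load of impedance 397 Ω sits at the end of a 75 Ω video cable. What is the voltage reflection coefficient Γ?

Γ = (Z_L − Z_0)/(Z_L + Z_0) = (397 − 75)/(397 + 75) = 322/472

Γ = 0.682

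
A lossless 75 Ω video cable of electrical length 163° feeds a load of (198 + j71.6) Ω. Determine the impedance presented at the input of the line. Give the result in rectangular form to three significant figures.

tan(βl) = tan(163°) = -0.306
Z_in = Z_0·(Z_L + jZ_0·tanβl)/(Z_0 + jZ_L·tanβl)
     = 75·(198 + j48.7)/(96.9 − j60.5)

Z_in ≈ 93.3 + j96 Ω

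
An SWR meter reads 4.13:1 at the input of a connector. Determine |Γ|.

|Γ| = (S − 1)/(S + 1) = (4.13 − 1)/(4.13 + 1) = 3.13/5.13

|Γ| ≈ 0.61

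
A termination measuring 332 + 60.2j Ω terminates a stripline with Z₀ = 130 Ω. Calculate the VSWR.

VSWR ≈ 2.65

Γ = (Z_L − Z_0)/(Z_L + Z_0) = (202 + j60.2)/(462 + j60.2)
|Γ| = 211/466 = 0.452
VSWR = (1 + |Γ|)/(1 − |Γ|) = 1.45/0.548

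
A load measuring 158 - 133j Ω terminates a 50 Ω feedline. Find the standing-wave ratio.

Γ = (Z_L − Z_0)/(Z_L + Z_0) = (108 − j133)/(208 − j133)
|Γ| = 171/247 = 0.694
VSWR = (1 + |Γ|)/(1 − |Γ|) = 1.69/0.306

VSWR ≈ 5.53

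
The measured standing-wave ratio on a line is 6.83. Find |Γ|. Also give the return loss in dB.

|Γ| ≈ 0.745; return loss ≈ 2.56 dB

|Γ| = (S − 1)/(S + 1) = (6.83 − 1)/(6.83 + 1) = 5.83/7.83
RL = −20·log₁₀|Γ| = −20·log₁₀(0.745)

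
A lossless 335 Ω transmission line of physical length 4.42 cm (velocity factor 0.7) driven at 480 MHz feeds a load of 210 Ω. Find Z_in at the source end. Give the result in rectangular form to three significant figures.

Z_in ≈ 267 + j123 Ω

λ = v/f = 0.7·c / 480 MHz = 0.438 m
βl = 2π·l/λ = 2π × 0.101 = 36.4°
tan(βl) = tan(36.4°) = 0.736
Z_in = Z_0·(Z_L + jZ_0·tanβl)/(Z_0 + jZ_L·tanβl)
     = 335·(210 + j247)/(335 + j155)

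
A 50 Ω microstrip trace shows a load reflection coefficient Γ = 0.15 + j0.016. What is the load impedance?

Z_L = Z_0·(1 + Γ)/(1 − Γ) = 50·(1.15 + j0.016)/(0.85 − j0.016)

Z_L ≈ 67.6 + j2.21 Ω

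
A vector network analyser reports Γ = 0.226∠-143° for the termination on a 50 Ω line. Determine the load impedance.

Z_L ≈ 33.6 − j9.63 Ω

Z_L = Z_0·(1 + Γ)/(1 − Γ) = 50·(0.82 − j0.136)/(1.18 + j0.136)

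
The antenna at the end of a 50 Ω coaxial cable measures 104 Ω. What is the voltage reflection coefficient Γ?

Γ = 0.351

Γ = (Z_L − Z_0)/(Z_L + Z_0) = (104 − 50)/(104 + 50) = 54/154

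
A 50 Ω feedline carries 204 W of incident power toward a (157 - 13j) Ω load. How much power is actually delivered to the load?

P_delivered ≈ 149 W

|Γ| = |(107 − j13)/(207 − j13)| = 0.52
|Γ|² = 0.27
P_refl = |Γ|²·P_inc = 55.1 W, P_del = (1 − |Γ|²)·P_inc = 149 W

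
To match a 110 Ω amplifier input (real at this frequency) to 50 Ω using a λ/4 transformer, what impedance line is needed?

Z_qwt = √(Z_0·R_L) = √(50 × 110) = √5500

Z_qwt ≈ 74.2 Ω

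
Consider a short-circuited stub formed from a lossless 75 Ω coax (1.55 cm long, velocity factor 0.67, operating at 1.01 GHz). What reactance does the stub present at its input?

X_in ≈ 39.9 Ω (inductive)

λ = v/f = 0.67·c / 1.01 GHz = 0.199 m
βl = 2π·l/λ = 2π × 0.0779 = 28°
tan(βl) = 0.533
For a short-circuited stub, Z_in = jZ_0·tan(βl)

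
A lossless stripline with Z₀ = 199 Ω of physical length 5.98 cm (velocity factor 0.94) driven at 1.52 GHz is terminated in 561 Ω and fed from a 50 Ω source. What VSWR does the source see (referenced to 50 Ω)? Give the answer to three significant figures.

VSWR ≈ 3.61

λ = v/f = 0.94·c / 1.52 GHz = 0.186 m
βl = 2π·l/λ = 2π × 0.322 = 116°
tan(βl) = -2.05
Z_in = Z_0·(Z_L + jZ_0·tanβl)/(Z_0 + jZ_L·tanβl) = 84.9 + j82.5 Ω
Γ_s = (Z_in − Z_s)/(Z_in + Z_s) = (34.9 + j82.5)/(135 + j82.5), |Γ_s| = 0.567
VSWR = (1 + |Γ_s|)/(1 − |Γ_s|)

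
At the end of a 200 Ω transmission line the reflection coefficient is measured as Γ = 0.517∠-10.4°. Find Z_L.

Z_L ≈ 586 − j149 Ω

Z_L = Z_0·(1 + Γ)/(1 − Γ) = 200·(1.51 − j0.0933)/(0.491 + j0.0933)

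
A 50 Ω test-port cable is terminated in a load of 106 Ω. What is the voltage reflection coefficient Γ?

Γ = (Z_L − Z_0)/(Z_L + Z_0) = (106 − 50)/(106 + 50) = 56/156

Γ = 0.359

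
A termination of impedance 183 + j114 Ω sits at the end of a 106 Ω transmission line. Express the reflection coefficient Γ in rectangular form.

Γ = (Z_L − Z_0)/(Z_L + Z_0) = (77 + j114)/(289 + j114)

Γ ≈ 0.365 + j0.25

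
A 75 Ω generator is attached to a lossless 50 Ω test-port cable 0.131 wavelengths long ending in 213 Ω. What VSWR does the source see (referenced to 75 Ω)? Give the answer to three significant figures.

βl = 2π × 0.131 = 47.2°
tan(βl) = 1.08
Z_in = Z_0·(Z_L + jZ_0·tanβl)/(Z_0 + jZ_L·tanβl) = 20.8 − j41.8 Ω
Γ_s = (Z_in − Z_s)/(Z_in + Z_s) = (-54.2 − j41.8)/(95.8 − j41.8), |Γ_s| = 0.654
VSWR = (1 + |Γ_s|)/(1 − |Γ_s|)

VSWR ≈ 4.79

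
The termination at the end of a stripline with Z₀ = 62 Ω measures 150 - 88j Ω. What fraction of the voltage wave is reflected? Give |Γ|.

Γ = (Z_L − Z_0)/(Z_L + Z_0) = (88 − j88)/(212 − j88)
|Γ| = 124/230

|Γ| ≈ 0.542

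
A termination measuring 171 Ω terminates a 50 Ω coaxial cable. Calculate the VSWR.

Γ = (171 − 50)/(171 + 50) = 0.548
VSWR = (1 + 0.548)/(1 − 0.548)

VSWR ≈ 3.42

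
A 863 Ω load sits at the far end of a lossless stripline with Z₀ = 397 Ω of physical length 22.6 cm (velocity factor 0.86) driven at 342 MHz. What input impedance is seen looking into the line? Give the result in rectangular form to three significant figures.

Z_in ≈ 197 + j98.6 Ω

λ = v/f = 0.86·c / 342 MHz = 0.754 m
βl = 2π·l/λ = 2π × 0.3 = 108°
tan(βl) = tan(108°) = -3.11
Z_in = Z_0·(Z_L + jZ_0·tanβl)/(Z_0 + jZ_L·tanβl)
     = 397·(863 − j1230)/(397 − j2680)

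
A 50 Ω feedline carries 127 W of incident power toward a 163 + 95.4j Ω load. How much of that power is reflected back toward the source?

|Γ| = |(113 + j95.4)/(213 + j95.4)| = 0.634
|Γ|² = 0.402
P_refl = |Γ|²·P_inc = 51 W, P_del = (1 − |Γ|²)·P_inc = 76 W

P_reflected ≈ 51 W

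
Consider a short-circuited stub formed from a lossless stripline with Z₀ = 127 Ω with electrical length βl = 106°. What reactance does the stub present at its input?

X_in ≈ -443 Ω (capacitive)

tan(βl) = -3.49
For a short-circuited stub, Z_in = jZ_0·tan(βl)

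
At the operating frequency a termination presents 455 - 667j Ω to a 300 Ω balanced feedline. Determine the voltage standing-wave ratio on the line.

VSWR ≈ 5.24

Γ = (Z_L − Z_0)/(Z_L + Z_0) = (155 − j667)/(755 − j667)
|Γ| = 685/1010 = 0.68
VSWR = (1 + |Γ|)/(1 − |Γ|) = 1.68/0.32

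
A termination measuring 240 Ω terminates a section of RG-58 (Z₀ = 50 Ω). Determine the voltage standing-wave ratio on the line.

VSWR ≈ 4.8

Γ = (240 − 50)/(240 + 50) = 0.655
VSWR = (1 + 0.655)/(1 − 0.655)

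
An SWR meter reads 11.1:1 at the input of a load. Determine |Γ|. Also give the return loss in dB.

|Γ| = (S − 1)/(S + 1) = (11.1 − 1)/(11.1 + 1) = 10.1/12.1
RL = −20·log₁₀|Γ| = −20·log₁₀(0.835)

|Γ| ≈ 0.835; return loss ≈ 1.57 dB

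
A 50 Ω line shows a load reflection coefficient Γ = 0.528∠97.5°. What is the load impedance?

Z_L ≈ 25.5 + j37 Ω

Z_L = Z_0·(1 + Γ)/(1 − Γ) = 50·(0.931 + j0.523)/(1.07 − j0.523)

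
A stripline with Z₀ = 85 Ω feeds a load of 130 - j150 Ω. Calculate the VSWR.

VSWR ≈ 3.97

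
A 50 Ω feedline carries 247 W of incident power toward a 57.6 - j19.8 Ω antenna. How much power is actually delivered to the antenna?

|Γ| = |(7.6 − j19.8)/(107.6 − j19.8)| = 0.194
|Γ|² = 0.0376
P_refl = |Γ|²·P_inc = 9.28 W, P_del = (1 − |Γ|²)·P_inc = 238 W

P_delivered ≈ 238 W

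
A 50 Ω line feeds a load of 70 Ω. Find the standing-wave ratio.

VSWR ≈ 1.4

Γ = (70 − 50)/(70 + 50) = 0.167
VSWR = (1 + 0.167)/(1 − 0.167)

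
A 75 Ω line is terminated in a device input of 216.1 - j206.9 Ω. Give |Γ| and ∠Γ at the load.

Γ = (Z_L − Z_0)/(Z_L + Z_0) = (141.1 − j206.9)/(291.1 − j206.9)
|Γ| = 250/357 = 0.701

Γ ≈ 0.701 ∠ -20.3°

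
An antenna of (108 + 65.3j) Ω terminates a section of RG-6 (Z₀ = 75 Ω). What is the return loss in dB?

RL ≈ 8.48 dB

Γ = (33 + j65.3)/(183 + j65.3), |Γ| = 0.377
RL = −20·log₁₀|Γ| = −20·log₁₀(0.377)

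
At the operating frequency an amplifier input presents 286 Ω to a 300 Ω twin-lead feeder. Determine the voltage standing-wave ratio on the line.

Γ = (286 − 300)/(286 + 300) = -0.0239
VSWR = (1 + 0.0239)/(1 − 0.0239)

VSWR ≈ 1.05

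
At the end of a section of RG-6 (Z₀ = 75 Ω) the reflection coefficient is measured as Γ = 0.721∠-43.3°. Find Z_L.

Z_L = Z_0·(1 + Γ)/(1 − Γ) = 75·(1.52 − j0.494)/(0.475 + j0.494)

Z_L ≈ 76.6 − j158 Ω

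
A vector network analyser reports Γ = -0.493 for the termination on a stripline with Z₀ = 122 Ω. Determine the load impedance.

Z_L ≈ 41.4 Ω

Z_L = Z_0·(1 + Γ)/(1 − Γ) = 122·(0.507)/(1.49)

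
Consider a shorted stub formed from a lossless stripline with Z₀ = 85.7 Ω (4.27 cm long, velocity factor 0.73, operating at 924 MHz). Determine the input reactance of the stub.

X_in ≈ 183 Ω (inductive)

λ = v/f = 0.73·c / 924 MHz = 0.237 m
βl = 2π·l/λ = 2π × 0.18 = 64.9°
tan(βl) = 2.13
For a shorted stub, Z_in = jZ_0·tan(βl)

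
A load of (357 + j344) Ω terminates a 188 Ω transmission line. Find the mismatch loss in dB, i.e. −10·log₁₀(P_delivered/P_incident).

Γ = (169 + j344)/(545 + j344), |Γ| = 0.595
|Γ|² = 0.354, so P_del/P_inc = 1 − |Γ|² = 0.646
ML = −10·log₁₀(1 − |Γ|²)

mismatch loss ≈ 1.9 dB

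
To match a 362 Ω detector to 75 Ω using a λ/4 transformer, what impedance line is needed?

Z_qwt ≈ 165 Ω

Z_qwt = √(Z_0·R_L) = √(75 × 362) = √27150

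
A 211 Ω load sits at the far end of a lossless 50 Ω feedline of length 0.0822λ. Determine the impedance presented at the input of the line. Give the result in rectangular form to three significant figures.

Z_in ≈ 41.4 − j70.8 Ω

βl = 2π × 0.0822 = 29.6°
tan(βl) = tan(29.6°) = 0.568
Z_in = Z_0·(Z_L + jZ_0·tanβl)/(Z_0 + jZ_L·tanβl)
     = 50·(211 + j28.4)/(50 + j120)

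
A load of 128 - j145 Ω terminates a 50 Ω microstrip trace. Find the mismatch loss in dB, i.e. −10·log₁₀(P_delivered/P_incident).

Γ = (78 − j145)/(178 − j145), |Γ| = 0.717
|Γ|² = 0.514, so P_del/P_inc = 1 − |Γ|² = 0.486
ML = −10·log₁₀(1 − |Γ|²)

mismatch loss ≈ 3.14 dB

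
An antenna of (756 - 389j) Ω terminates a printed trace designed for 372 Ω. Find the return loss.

RL ≈ 6.78 dB

Γ = (384 − j389)/(1128 − j389), |Γ| = 0.458
RL = −20·log₁₀|Γ| = −20·log₁₀(0.458)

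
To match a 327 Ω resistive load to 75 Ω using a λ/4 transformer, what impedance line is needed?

Z_qwt = √(Z_0·R_L) = √(75 × 327) = √24520

Z_qwt ≈ 157 Ω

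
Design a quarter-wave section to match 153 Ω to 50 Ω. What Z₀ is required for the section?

Z_qwt = √(Z_0·R_L) = √(50 × 153) = √7650

Z_qwt ≈ 87.5 Ω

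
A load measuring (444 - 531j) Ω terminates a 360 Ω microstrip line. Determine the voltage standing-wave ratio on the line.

Γ = (Z_L − Z_0)/(Z_L + Z_0) = (84 − j531)/(804 − j531)
|Γ| = 538/964 = 0.558
VSWR = (1 + |Γ|)/(1 − |Γ|) = 1.56/0.442

VSWR ≈ 3.52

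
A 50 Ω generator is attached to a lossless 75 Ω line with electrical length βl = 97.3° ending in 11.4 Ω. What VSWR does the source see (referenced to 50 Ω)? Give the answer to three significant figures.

VSWR ≈ 9.78

tan(βl) = -7.81
Z_in = Z_0·(Z_L + jZ_0·tanβl)/(Z_0 + jZ_L·tanβl) = 293 − j238 Ω
Γ_s = (Z_in − Z_s)/(Z_in + Z_s) = (243 − j238)/(343 − j238), |Γ_s| = 0.814
VSWR = (1 + |Γ_s|)/(1 − |Γ_s|)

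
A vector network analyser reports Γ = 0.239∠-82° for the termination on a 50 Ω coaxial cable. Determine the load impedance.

Z_L = Z_0·(1 + Γ)/(1 − Γ) = 50·(1.03 − j0.237)/(0.967 + j0.237)

Z_L ≈ 47.6 − j23.9 Ω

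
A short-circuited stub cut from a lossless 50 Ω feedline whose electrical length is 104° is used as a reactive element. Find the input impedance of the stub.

Z_in ≈ −j201 Ω

tan(βl) = -4.01
For a short-circuited stub, Z_in = jZ_0·tan(βl)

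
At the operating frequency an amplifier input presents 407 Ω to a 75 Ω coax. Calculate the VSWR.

Γ = (407 − 75)/(407 + 75) = 0.689
VSWR = (1 + 0.689)/(1 − 0.689)

VSWR ≈ 5.43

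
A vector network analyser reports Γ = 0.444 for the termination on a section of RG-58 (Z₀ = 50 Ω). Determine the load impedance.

Z_L ≈ 130 Ω

Z_L = Z_0·(1 + Γ)/(1 − Γ) = 50·(1.44)/(0.556)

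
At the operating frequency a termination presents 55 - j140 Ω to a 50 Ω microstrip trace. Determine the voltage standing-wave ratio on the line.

Γ = (Z_L − Z_0)/(Z_L + Z_0) = (5 − j140)/(105 − j140)
|Γ| = 140/175 = 0.801
VSWR = (1 + |Γ|)/(1 − |Γ|) = 1.8/0.199

VSWR ≈ 9.03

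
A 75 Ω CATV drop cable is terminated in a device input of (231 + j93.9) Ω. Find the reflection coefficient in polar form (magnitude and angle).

Γ = (Z_L − Z_0)/(Z_L + Z_0) = (156 + j93.9)/(306 + j93.9)
|Γ| = 182/320 = 0.569

Γ ≈ 0.569 ∠ 14°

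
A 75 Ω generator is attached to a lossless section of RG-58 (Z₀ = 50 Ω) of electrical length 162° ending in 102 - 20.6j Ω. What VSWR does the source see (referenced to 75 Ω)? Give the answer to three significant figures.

VSWR ≈ 1.53

tan(βl) = -0.325
Z_in = Z_0·(Z_L + jZ_0·tanβl)/(Z_0 + jZ_L·tanβl) = 94.8 + j30 Ω
Γ_s = (Z_in − Z_s)/(Z_in + Z_s) = (19.8 + j30)/(170 + j30), |Γ_s| = 0.208
VSWR = (1 + |Γ_s|)/(1 − |Γ_s|)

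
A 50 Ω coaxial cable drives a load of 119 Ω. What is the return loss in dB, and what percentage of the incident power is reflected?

RL ≈ 7.78 dB; 16.7% of incident power reflected

Γ = (119 − 50)/(119 + 50) = 0.408
RL = −20·log₁₀(0.408) = 7.78 dB
P_refl/P_inc = |Γ|² = 0.167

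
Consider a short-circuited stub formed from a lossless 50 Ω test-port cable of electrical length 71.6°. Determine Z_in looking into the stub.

Z_in ≈ +j150 Ω

tan(βl) = 3.01
For a short-circuited stub, Z_in = jZ_0·tan(βl)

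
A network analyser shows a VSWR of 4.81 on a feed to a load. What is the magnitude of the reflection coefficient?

|Γ| = (S − 1)/(S + 1) = (4.81 − 1)/(4.81 + 1) = 3.81/5.81

|Γ| ≈ 0.656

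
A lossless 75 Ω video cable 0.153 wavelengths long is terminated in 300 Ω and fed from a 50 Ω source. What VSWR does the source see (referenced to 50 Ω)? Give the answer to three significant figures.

VSWR ≈ 3.8

βl = 2π × 0.153 = 55.1°
tan(βl) = 1.43
Z_in = Z_0·(Z_L + jZ_0·tanβl)/(Z_0 + jZ_L·tanβl) = 27.1 − j47.6 Ω
Γ_s = (Z_in − Z_s)/(Z_in + Z_s) = (-22.9 − j47.6)/(77.1 − j47.6), |Γ_s| = 0.584
VSWR = (1 + |Γ_s|)/(1 − |Γ_s|)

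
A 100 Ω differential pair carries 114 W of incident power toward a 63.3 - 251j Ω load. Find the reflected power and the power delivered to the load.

|Γ| = |(-36.7 − j251)/(163.3 − j251)| = 0.847
|Γ|² = 0.718
P_refl = |Γ|²·P_inc = 81.8 W, P_del = (1 − |Γ|²)·P_inc = 32.2 W

P_reflected ≈ 81.8 W; P_delivered ≈ 32.2 W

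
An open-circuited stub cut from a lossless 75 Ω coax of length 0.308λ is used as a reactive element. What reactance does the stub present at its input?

X_in ≈ 28.6 Ω (inductive)

βl = 2π × 0.308 = 111°
tan(βl) = -2.62
For an open-circuited stub, Z_in = −jZ_0·cot(βl) = −jZ_0/tan(βl)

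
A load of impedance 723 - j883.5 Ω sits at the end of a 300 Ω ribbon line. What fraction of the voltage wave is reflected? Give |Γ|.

Γ = (Z_L − Z_0)/(Z_L + Z_0) = (423 − j883.5)/(1023 − j883.5)
|Γ| = 980/1350

|Γ| ≈ 0.725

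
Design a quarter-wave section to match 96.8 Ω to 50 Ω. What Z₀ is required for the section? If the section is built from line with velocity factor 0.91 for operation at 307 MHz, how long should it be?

Z_qwt ≈ 69.6 Ω; length ≈ 22.2 cm

Z_qwt = √(Z_0·R_L) = √(50 × 96.8) = √4840
λ = 0.91·c/f = 0.889 m, so l = λ/4 = 0.222 m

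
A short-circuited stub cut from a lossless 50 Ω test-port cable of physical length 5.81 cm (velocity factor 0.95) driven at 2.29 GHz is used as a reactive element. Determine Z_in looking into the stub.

λ = v/f = 0.95·c / 2.29 GHz = 0.124 m
βl = 2π·l/λ = 2π × 0.467 = 168°
tan(βl) = -0.211
For a short-circuited stub, Z_in = jZ_0·tan(βl)

Z_in ≈ −j10.6 Ω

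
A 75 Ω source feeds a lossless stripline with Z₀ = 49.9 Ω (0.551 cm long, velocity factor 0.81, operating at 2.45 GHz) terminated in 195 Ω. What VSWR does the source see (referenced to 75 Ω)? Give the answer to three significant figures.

VSWR ≈ 3.01

λ = v/f = 0.81·c / 2.45 GHz = 0.0992 m
βl = 2π·l/λ = 2π × 0.0556 = 20°
tan(βl) = 0.364
Z_in = Z_0·(Z_L + jZ_0·tanβl)/(Z_0 + jZ_L·tanβl) = 73.1 − j85.7 Ω
Γ_s = (Z_in − Z_s)/(Z_in + Z_s) = (-1.95 − j85.7)/(148 − j85.7), |Γ_s| = 0.501
VSWR = (1 + |Γ_s|)/(1 − |Γ_s|)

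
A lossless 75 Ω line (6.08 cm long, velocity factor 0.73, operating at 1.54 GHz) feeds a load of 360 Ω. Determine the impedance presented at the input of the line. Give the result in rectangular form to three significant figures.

λ = v/f = 0.73·c / 1.54 GHz = 0.142 m
βl = 2π·l/λ = 2π × 0.428 = 154°
tan(βl) = tan(154°) = -0.49
Z_in = Z_0·(Z_L + jZ_0·tanβl)/(Z_0 + jZ_L·tanβl)
     = 75·(360 − j36.7)/(75 − j176)

Z_in ≈ 68.4 + j124 Ω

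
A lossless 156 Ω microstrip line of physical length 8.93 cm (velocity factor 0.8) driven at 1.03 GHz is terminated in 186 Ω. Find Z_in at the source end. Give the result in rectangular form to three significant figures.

Z_in ≈ 156 + j27.5 Ω

λ = v/f = 0.8·c / 1.03 GHz = 0.233 m
βl = 2π·l/λ = 2π × 0.383 = 138°
tan(βl) = tan(138°) = -0.901
Z_in = Z_0·(Z_L + jZ_0·tanβl)/(Z_0 + jZ_L·tanβl)
     = 156·(186 − j141)/(156 − j168)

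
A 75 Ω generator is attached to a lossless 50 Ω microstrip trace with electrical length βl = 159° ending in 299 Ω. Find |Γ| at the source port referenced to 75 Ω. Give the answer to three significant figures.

|Γ| ≈ 0.646

tan(βl) = -0.384
Z_in = Z_0·(Z_L + jZ_0·tanβl)/(Z_0 + jZ_L·tanβl) = 54.7 + j106 Ω
Γ_s = (Z_in − Z_s)/(Z_in + Z_s) = (-20.3 + j106)/(130 + j106), |Γ_s| = 0.646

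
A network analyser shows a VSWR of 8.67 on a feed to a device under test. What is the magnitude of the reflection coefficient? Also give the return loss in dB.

|Γ| = (S − 1)/(S + 1) = (8.67 − 1)/(8.67 + 1) = 7.67/9.67
RL = −20·log₁₀|Γ| = −20·log₁₀(0.793)

|Γ| ≈ 0.793; return loss ≈ 2.01 dB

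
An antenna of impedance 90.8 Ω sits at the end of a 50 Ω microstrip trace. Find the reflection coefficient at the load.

Γ = (Z_L − Z_0)/(Z_L + Z_0) = (90.8 − 50)/(90.8 + 50) = 40.8/140.8

Γ = 0.29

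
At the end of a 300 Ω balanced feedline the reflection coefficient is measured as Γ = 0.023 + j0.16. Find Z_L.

Z_L ≈ 298 + j97.9 Ω

Z_L = Z_0·(1 + Γ)/(1 − Γ) = 300·(1.02 + j0.16)/(0.977 − j0.16)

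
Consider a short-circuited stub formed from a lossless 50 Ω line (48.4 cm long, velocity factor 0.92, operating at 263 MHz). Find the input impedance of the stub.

λ = v/f = 0.92·c / 263 MHz = 1.05 m
βl = 2π·l/λ = 2π × 0.461 = 166°
tan(βl) = -0.249
For a short-circuited stub, Z_in = jZ_0·tan(βl)

Z_in ≈ −j12.4 Ω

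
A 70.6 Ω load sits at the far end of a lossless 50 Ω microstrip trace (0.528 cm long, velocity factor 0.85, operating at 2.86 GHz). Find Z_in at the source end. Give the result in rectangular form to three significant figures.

λ = v/f = 0.85·c / 2.86 GHz = 0.0892 m
βl = 2π·l/λ = 2π × 0.0592 = 21.3°
tan(βl) = tan(21.3°) = 0.39
Z_in = Z_0·(Z_L + jZ_0·tanβl)/(Z_0 + jZ_L·tanβl)
     = 50·(70.6 + j19.5)/(50 + j27.6)

Z_in ≈ 62.4 − j14.9 Ω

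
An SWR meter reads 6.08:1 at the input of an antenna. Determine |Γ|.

|Γ| = (S − 1)/(S + 1) = (6.08 − 1)/(6.08 + 1) = 5.08/7.08

|Γ| ≈ 0.718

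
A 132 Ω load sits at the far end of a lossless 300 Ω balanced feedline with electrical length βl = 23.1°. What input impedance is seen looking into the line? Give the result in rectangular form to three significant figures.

tan(βl) = tan(23.1°) = 0.427
Z_in = Z_0·(Z_L + jZ_0·tanβl)/(Z_0 + jZ_L·tanβl)
     = 300·(132 + j128)/(300 + j56.3)

Z_in ≈ 151 + j99.7 Ω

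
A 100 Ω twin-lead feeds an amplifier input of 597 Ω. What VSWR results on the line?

VSWR ≈ 5.97

For a purely resistive load, VSWR = R_L/Z_0 or Z_0/R_L (whichever > 1) = 597/100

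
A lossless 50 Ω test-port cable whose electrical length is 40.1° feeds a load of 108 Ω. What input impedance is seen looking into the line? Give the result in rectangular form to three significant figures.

tan(βl) = tan(40.1°) = 0.842
Z_in = Z_0·(Z_L + jZ_0·tanβl)/(Z_0 + jZ_L·tanβl)
     = 50·(108 + j42.1)/(50 + j90.9)

Z_in ≈ 42.8 − j35.8 Ω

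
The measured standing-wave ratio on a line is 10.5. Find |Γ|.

|Γ| = (S − 1)/(S + 1) = (10.5 − 1)/(10.5 + 1) = 9.5/11.5

|Γ| ≈ 0.826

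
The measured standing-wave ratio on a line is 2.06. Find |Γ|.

|Γ| ≈ 0.346

|Γ| = (S − 1)/(S + 1) = (2.06 − 1)/(2.06 + 1) = 1.06/3.06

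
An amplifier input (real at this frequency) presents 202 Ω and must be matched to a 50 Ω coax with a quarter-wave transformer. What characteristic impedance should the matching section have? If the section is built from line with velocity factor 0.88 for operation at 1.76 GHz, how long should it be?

Z_qwt ≈ 100 Ω; length ≈ 3.75 cm

Z_qwt = √(Z_0·R_L) = √(50 × 202) = √10100
λ = 0.88·c/f = 0.15 m, so l = λ/4 = 0.0375 m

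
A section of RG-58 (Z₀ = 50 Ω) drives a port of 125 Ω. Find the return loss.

RL ≈ 7.36 dB

Γ = (125 − 50)/(125 + 50) = 0.429
RL = −20·log₁₀|Γ| = −20·log₁₀(0.429)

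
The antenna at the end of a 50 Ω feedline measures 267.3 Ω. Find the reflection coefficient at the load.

Γ = 0.685

Γ = (Z_L − Z_0)/(Z_L + Z_0) = (267.3 − 50)/(267.3 + 50) = 217.3/317.3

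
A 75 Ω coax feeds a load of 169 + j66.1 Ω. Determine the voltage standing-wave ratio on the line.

Γ = (Z_L − Z_0)/(Z_L + Z_0) = (94 + j66.1)/(244 + j66.1)
|Γ| = 115/253 = 0.455
VSWR = (1 + |Γ|)/(1 − |Γ|) = 1.45/0.545

VSWR ≈ 2.67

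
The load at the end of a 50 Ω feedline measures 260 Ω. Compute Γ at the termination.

Γ = (Z_L − Z_0)/(Z_L + Z_0) = (260 − 50)/(260 + 50) = 210/310

Γ = 0.677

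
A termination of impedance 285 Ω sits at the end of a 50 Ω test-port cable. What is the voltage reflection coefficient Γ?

Γ = 0.701

Γ = (Z_L − Z_0)/(Z_L + Z_0) = (285 − 50)/(285 + 50) = 235/335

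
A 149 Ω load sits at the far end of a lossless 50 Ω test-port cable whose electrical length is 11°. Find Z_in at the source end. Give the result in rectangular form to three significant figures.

tan(βl) = tan(11°) = 0.194
Z_in = Z_0·(Z_L + jZ_0·tanβl)/(Z_0 + jZ_L·tanβl)
     = 50·(149 + j9.72)/(50 + j29)

Z_in ≈ 116 − j57.3 Ω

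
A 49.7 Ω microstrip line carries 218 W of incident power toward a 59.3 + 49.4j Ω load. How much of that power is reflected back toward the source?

|Γ| = |(9.6 + j49.4)/(109 + j49.4)| = 0.421
|Γ|² = 0.177
P_refl = |Γ|²·P_inc = 38.6 W, P_del = (1 − |Γ|²)·P_inc = 179 W

P_reflected ≈ 38.6 W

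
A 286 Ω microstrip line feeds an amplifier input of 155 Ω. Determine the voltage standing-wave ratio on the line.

VSWR ≈ 1.85

For a purely resistive load, VSWR = R_L/Z_0 or Z_0/R_L (whichever > 1) = 286/155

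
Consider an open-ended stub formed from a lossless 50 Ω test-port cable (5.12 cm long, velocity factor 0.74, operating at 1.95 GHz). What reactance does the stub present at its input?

X_in ≈ 153 Ω (inductive)

λ = v/f = 0.74·c / 1.95 GHz = 0.114 m
βl = 2π·l/λ = 2π × 0.45 = 162°
tan(βl) = -0.327
For an open-ended stub, Z_in = −jZ_0·cot(βl) = −jZ_0/tan(βl)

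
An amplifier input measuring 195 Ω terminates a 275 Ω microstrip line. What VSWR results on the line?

Γ = (195 − 275)/(195 + 275) = -0.17
VSWR = (1 + 0.17)/(1 − 0.17)

VSWR ≈ 1.41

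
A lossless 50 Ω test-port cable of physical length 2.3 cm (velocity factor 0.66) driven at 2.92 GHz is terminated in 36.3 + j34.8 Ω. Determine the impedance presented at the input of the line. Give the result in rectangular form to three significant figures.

λ = v/f = 0.66·c / 2.92 GHz = 0.0678 m
βl = 2π·l/λ = 2π × 0.339 = 122°
tan(βl) = tan(122°) = -1.59
Z_in = Z_0·(Z_L + jZ_0·tanβl)/(Z_0 + jZ_L·tanβl)
     = 50·(36.3 − j44.9)/(105 − j57.8)

Z_in ≈ 22.2 − j9.1 Ω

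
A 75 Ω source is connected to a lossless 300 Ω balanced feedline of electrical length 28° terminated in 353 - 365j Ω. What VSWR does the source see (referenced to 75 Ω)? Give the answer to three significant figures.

VSWR ≈ 5.24

tan(βl) = 0.532
Z_in = Z_0·(Z_L + jZ_0·tanβl)/(Z_0 + jZ_L·tanβl) = 146 − j180 Ω
Γ_s = (Z_in − Z_s)/(Z_in + Z_s) = (70.9 − j180)/(221 − j180), |Γ_s| = 0.679
VSWR = (1 + |Γ_s|)/(1 − |Γ_s|)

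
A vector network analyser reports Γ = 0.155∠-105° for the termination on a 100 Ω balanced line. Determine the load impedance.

Z_L = Z_0·(1 + Γ)/(1 − Γ) = 100·(0.96 − j0.15)/(1.04 + j0.15)

Z_L ≈ 88.4 − j27.1 Ω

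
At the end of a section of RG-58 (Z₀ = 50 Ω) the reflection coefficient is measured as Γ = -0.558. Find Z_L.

Z_L ≈ 14.2 Ω

Z_L = Z_0·(1 + Γ)/(1 − Γ) = 50·(0.442)/(1.56)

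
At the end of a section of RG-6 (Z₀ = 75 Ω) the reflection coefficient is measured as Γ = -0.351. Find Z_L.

Z_L = Z_0·(1 + Γ)/(1 − Γ) = 75·(0.649)/(1.35)

Z_L ≈ 36 Ω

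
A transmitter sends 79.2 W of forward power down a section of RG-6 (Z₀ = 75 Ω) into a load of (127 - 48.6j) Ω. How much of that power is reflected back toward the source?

P_reflected ≈ 9.29 W

|Γ| = |(52 − j48.6)/(202 − j48.6)| = 0.343
|Γ|² = 0.117
P_refl = |Γ|²·P_inc = 9.29 W, P_del = (1 − |Γ|²)·P_inc = 69.9 W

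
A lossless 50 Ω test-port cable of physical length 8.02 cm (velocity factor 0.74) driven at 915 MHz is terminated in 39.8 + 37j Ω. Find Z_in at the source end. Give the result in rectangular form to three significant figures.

Z_in ≈ 22.5 − j8.93 Ω

λ = v/f = 0.74·c / 915 MHz = 0.243 m
βl = 2π·l/λ = 2π × 0.331 = 119°
tan(βl) = tan(119°) = -1.8
Z_in = Z_0·(Z_L + jZ_0·tanβl)/(Z_0 + jZ_L·tanβl)
     = 50·(39.8 − j53.2)/(117 − j71.8)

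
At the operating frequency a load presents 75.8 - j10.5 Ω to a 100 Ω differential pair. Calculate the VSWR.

VSWR ≈ 1.35

Γ = (Z_L − Z_0)/(Z_L + Z_0) = (-24.2 − j10.5)/(175.8 − j10.5)
|Γ| = 26.4/176 = 0.15
VSWR = (1 + |Γ|)/(1 − |Γ|) = 1.15/0.85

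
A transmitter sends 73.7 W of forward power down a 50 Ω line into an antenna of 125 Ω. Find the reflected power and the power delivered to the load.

Γ = (125 − 50)/(125 + 50) = 0.429
|Γ|² = 0.184
P_refl = |Γ|²·P_inc = 13.5 W, P_del = (1 − |Γ|²)·P_inc = 60.2 W

P_reflected ≈ 13.5 W; P_delivered ≈ 60.2 W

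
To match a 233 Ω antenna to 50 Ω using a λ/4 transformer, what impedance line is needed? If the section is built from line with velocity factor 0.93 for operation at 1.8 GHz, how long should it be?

Z_qwt ≈ 108 Ω; length ≈ 3.88 cm

Z_qwt = √(Z_0·R_L) = √(50 × 233) = √11650
λ = 0.93·c/f = 0.155 m, so l = λ/4 = 0.0387 m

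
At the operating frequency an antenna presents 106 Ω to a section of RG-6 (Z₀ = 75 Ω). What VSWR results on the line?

VSWR ≈ 1.41

For a purely resistive load, VSWR = R_L/Z_0 or Z_0/R_L (whichever > 1) = 106/75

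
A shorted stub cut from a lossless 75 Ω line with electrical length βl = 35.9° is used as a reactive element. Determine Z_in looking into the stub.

tan(βl) = 0.724
For a shorted stub, Z_in = jZ_0·tan(βl)

Z_in ≈ +j54.3 Ω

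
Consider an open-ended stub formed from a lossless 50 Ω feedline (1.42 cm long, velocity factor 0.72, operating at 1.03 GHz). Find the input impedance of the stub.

Z_in ≈ −j110 Ω

λ = v/f = 0.72·c / 1.03 GHz = 0.21 m
βl = 2π·l/λ = 2π × 0.0677 = 24.4°
tan(βl) = 0.453
For an open-ended stub, Z_in = −jZ_0·cot(βl) = −jZ_0/tan(βl)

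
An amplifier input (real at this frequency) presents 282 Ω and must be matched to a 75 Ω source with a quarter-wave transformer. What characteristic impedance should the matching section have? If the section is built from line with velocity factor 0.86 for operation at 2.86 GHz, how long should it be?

Z_qwt ≈ 145 Ω; length ≈ 2.26 cm

Z_qwt = √(Z_0·R_L) = √(75 × 282) = √21150
λ = 0.86·c/f = 0.0902 m, so l = λ/4 = 0.0226 m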